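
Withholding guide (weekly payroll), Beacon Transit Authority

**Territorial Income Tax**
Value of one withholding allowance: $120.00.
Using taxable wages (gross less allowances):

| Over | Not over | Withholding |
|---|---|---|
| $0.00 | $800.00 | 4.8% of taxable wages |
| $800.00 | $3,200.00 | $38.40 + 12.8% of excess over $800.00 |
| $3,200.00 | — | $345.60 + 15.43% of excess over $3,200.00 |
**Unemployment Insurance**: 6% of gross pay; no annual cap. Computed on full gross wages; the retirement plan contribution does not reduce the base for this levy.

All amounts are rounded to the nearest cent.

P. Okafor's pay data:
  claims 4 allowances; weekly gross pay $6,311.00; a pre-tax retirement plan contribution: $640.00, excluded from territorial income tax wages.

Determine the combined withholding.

Territorial Income Tax: taxable = $6,311.00 − $640.00 − 4×$120.00 = $5,191.00
  $345.60 + 15.43% × ($5,191.00 − $3,200.00) = $345.60 + 15.43% × $1,991.00 = $652.81
Unemployment Insurance: 6% × $6,311.00 = $378.66
Total: $652.81 + $378.66 = $1,031.47

$1,031.47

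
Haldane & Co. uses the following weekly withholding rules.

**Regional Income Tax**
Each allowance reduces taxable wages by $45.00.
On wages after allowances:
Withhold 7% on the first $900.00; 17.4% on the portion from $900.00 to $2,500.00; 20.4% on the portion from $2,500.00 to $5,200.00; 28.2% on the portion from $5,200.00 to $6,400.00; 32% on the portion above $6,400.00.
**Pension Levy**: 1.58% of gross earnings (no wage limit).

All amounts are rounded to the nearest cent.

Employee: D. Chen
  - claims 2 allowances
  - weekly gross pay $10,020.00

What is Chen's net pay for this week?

$7,501.48

Regional Income Tax: taxable = $10,020.00 − 2×$45.00 = $9,930.00
  $1,230.60 + 32% × ($9,930.00 − $6,400.00) = $1,230.60 + 32% × $3,530.00 = $2,360.20
Pension Levy: 1.58% × $10,020.00 = $158.32
Total withheld: $2,360.20 + $158.32 = $2,518.52
Net pay: $10,020.00 − $2,518.52 = $7,501.48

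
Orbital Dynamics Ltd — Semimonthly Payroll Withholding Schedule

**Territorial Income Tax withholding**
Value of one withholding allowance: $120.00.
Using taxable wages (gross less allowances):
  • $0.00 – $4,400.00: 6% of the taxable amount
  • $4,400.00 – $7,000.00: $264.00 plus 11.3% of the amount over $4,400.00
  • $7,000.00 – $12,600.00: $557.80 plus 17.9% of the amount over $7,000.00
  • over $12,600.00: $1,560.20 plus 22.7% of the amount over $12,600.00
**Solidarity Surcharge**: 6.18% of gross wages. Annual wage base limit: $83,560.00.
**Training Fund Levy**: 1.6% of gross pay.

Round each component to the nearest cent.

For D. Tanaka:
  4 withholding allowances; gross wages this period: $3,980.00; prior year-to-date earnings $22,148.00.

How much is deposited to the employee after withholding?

Territorial Income Tax: taxable = $3,980.00 − 4×$120.00 = $3,500.00
  6% × $3,500.00 = $210.00
Solidarity Surcharge: 6.18% × $3,980.00 = $245.96
Training Fund Levy: 1.6% × $3,980.00 = $63.68
Total withheld: $210.00 + $245.96 + $63.68 = $519.64
Net pay: $3,980.00 − $519.64 = $3,460.36

$3,460.36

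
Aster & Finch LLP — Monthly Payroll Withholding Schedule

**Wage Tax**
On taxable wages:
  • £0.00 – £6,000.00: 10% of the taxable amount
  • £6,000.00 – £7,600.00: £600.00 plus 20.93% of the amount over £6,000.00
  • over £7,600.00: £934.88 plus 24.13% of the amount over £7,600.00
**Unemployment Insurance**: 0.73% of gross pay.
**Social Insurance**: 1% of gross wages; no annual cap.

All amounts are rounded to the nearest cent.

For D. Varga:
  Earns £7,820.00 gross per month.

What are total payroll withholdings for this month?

£1,123.26

Wage Tax: taxable = £7,820.00
  £934.88 + 24.13% × (£7,820.00 − £7,600.00) = £934.88 + 24.13% × £220.00 = £987.97
Unemployment Insurance: 0.73% × £7,820.00 = £57.09
Social Insurance: 1% × £7,820.00 = £78.20
Total: £987.97 + £57.09 + £78.20 = £1,123.26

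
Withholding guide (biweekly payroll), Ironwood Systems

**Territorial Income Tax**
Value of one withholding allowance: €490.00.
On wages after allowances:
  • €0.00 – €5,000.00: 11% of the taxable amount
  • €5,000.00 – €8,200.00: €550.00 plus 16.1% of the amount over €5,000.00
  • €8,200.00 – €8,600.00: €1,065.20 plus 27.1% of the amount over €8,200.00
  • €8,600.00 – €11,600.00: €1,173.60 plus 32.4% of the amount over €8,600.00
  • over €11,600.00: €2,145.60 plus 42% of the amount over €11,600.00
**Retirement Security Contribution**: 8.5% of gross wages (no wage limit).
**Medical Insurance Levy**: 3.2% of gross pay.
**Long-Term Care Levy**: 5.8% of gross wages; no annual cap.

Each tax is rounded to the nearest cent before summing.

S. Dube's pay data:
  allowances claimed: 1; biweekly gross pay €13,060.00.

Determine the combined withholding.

Territorial Income Tax: taxable = €13,060.00 − 1×€490.00 = €12,570.00
  €2,145.60 + 42% × (€12,570.00 − €11,600.00) = €2,145.60 + 42% × €970.00 = €2,553.00
Retirement Security Contribution: 8.5% × €13,060.00 = €1,110.10
Medical Insurance Levy: 3.2% × €13,060.00 = €417.92
Long-Term Care Levy: 5.8% × €13,060.00 = €757.48
Total: €2,553.00 + €1,110.10 + €417.92 + €757.48 = €4,838.50

€4,838.50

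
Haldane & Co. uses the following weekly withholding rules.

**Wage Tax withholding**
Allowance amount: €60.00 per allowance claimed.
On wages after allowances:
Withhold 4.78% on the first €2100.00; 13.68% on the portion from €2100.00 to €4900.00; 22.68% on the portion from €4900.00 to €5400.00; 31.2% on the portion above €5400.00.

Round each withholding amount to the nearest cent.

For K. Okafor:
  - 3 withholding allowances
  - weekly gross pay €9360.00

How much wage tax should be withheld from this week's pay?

€1776.18

Wage Tax: taxable = €9360.00 − 3×€60.00 = €9180.00
  €596.82 + 31.2% × (€9180.00 − €5400.00) = €596.82 + 31.2% × €3780.00 = €1776.18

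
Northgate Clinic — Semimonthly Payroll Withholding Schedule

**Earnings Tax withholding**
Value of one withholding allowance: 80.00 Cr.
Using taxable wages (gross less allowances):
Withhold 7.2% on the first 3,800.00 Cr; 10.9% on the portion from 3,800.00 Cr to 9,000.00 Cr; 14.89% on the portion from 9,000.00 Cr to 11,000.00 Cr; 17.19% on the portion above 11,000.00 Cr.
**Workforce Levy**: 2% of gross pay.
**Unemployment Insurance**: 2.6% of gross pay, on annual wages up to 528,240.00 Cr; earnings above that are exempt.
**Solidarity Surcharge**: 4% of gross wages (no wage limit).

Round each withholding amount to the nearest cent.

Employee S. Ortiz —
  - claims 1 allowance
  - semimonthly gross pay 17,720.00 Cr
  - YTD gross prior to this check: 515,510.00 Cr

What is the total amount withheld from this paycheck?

Earnings Tax: taxable = 17,720.00 Cr − 1×80.00 Cr = 17,640.00 Cr
  1,138.20 Cr + 17.19% × (17,640.00 Cr − 11,000.00 Cr) = 1,138.20 Cr + 17.19% × 6,640.00 Cr = 2,279.62 Cr
Workforce Levy: 2% × 17,720.00 Cr = 354.40 Cr
Unemployment Insurance: cap 528,240.00 Cr − YTD 515,510.00 Cr = 12,730.00 Cr subject; 2.6% × 12,730.00 Cr = 330.98 Cr
Solidarity Surcharge: 4% × 17,720.00 Cr = 708.80 Cr
Total: 2,279.62 Cr + 354.40 Cr + 330.98 Cr + 708.80 Cr = 3,673.80 Cr

3,673.80 Cr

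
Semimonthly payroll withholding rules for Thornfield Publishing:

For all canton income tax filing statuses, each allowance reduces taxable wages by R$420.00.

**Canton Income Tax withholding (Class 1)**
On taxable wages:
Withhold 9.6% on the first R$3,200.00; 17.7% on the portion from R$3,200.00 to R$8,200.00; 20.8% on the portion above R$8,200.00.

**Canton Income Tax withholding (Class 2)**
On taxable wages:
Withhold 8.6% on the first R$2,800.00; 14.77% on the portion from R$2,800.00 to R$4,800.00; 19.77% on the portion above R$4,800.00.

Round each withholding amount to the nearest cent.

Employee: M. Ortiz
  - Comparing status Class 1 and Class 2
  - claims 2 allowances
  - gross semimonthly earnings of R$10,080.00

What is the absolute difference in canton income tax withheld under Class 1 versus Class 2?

R$5.47

Canton Income Tax (Class 1): taxable = R$10,080.00 − 2×R$420.00 = R$9,240.00
  R$1,192.20 + 20.8% × (R$9,240.00 − R$8,200.00) = R$1,192.20 + 20.8% × R$1,040.00 = R$1,408.52
Canton Income Tax (Class 2): taxable = R$10,080.00 − 2×R$420.00 = R$9,240.00
  R$536.20 + 19.77% × (R$9,240.00 − R$4,800.00) = R$536.20 + 19.77% × R$4,440.00 = R$1,413.99
Difference: |R$1,408.52 − R$1,413.99| = R$5.47 (higher under Class 2)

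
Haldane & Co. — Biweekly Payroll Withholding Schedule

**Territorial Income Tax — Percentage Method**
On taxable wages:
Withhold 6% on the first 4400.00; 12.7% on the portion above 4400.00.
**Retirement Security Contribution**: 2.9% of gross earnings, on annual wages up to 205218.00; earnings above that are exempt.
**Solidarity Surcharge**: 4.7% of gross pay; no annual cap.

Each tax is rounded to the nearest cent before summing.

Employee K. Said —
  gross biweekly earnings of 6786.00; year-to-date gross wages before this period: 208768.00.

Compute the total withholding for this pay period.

885.96

Territorial Income Tax: taxable = 6786.00
  264.00 + 12.7% × (6786.00 − 4400.00) = 264.00 + 12.7% × 2386.00 = 567.02
Retirement Security Contribution: YTD 208768.00 ≥ cap 205218.00 → 0.00
Solidarity Surcharge: 4.7% × 6786.00 = 318.94
Total: 567.02 + 0.00 + 318.94 = 885.96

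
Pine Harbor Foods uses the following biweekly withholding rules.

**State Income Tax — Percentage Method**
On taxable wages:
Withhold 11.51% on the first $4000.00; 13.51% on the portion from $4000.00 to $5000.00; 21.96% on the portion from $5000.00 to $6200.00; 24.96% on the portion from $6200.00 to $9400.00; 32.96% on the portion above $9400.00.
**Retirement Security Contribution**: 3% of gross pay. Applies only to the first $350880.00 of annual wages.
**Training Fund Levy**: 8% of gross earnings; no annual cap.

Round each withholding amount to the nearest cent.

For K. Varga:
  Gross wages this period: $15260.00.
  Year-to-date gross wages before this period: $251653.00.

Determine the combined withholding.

$5267.80

State Income Tax: taxable = $15260.00
  $1657.74 + 32.96% × ($15260.00 − $9400.00) = $1657.74 + 32.96% × $5860.00 = $3589.20
Retirement Security Contribution: 3% × $15260.00 = $457.80
Training Fund Levy: 8% × $15260.00 = $1220.80
Total: $3589.20 + $457.80 + $1220.80 = $5267.80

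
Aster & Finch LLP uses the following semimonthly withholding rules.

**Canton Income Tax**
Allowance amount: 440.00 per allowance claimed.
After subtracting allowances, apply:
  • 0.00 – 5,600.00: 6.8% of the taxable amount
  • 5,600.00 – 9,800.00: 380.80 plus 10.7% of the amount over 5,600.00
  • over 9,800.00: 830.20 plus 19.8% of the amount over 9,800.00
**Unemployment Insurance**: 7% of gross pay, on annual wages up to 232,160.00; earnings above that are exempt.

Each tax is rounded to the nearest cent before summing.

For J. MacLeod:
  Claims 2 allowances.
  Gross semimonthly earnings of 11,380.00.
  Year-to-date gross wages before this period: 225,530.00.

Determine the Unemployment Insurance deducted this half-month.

464.10

Unemployment Insurance: cap 232,160.00 − YTD 225,530.00 = 6,630.00 subject; 7% × 6,630.00 = 464.10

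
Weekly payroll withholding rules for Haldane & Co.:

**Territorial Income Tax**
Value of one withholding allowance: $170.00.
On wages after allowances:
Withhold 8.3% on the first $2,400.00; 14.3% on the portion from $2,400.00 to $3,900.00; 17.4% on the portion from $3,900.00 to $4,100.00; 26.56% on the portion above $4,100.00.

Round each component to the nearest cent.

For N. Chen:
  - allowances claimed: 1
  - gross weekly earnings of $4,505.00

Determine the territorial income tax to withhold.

$510.92

Territorial Income Tax: taxable = $4,505.00 − 1×$170.00 = $4,335.00
  $448.50 + 26.56% × ($4,335.00 − $4,100.00) = $448.50 + 26.56% × $235.00 = $510.92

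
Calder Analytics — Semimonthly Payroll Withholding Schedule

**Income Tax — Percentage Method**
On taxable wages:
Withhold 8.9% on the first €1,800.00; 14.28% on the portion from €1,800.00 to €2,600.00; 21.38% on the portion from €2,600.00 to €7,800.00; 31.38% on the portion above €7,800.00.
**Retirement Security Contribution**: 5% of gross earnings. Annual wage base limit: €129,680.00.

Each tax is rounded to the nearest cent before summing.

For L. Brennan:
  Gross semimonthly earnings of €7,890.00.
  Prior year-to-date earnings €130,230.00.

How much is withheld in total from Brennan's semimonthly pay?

Income Tax: taxable = €7,890.00
  €1,386.20 + 31.38% × (€7,890.00 − €7,800.00) = €1,386.20 + 31.38% × €90.00 = €1,414.44
Retirement Security Contribution: YTD €130,230.00 ≥ cap €129,680.00 → €0.00
Total: €1,414.44 + €0.00 = €1,414.44

€1,414.44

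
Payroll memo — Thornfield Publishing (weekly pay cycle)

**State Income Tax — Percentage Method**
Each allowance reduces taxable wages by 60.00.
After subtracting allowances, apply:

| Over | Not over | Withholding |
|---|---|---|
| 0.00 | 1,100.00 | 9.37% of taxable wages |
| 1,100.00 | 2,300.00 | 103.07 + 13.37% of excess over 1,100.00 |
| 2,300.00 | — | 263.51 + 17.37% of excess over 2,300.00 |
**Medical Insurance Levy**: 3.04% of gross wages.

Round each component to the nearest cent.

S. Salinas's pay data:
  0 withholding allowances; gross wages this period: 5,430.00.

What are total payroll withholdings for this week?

State Income Tax: taxable = 5,430.00
  263.51 + 17.37% × (5,430.00 − 2,300.00) = 263.51 + 17.37% × 3,130.00 = 807.19
Medical Insurance Levy: 3.04% × 5,430.00 = 165.07
Total: 807.19 + 165.07 = 972.26

972.26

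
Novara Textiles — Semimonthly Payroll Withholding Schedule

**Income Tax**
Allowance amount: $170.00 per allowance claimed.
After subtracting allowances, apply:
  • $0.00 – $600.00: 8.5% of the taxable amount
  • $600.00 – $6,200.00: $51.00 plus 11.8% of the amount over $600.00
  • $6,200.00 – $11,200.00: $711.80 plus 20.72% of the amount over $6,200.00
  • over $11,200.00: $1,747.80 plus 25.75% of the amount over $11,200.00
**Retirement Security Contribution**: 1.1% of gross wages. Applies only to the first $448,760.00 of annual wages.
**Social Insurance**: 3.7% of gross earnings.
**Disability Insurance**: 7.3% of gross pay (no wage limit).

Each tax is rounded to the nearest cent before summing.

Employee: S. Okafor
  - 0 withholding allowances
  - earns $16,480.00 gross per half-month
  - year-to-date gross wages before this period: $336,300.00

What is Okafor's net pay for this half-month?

$11,378.52

Income Tax: taxable = $16,480.00
  $1,747.80 + 25.75% × ($16,480.00 − $11,200.00) = $1,747.80 + 25.75% × $5,280.00 = $3,107.40
Retirement Security Contribution: 1.1% × $16,480.00 = $181.28
Social Insurance: 3.7% × $16,480.00 = $609.76
Disability Insurance: 7.3% × $16,480.00 = $1,203.04
Total withheld: $3,107.40 + $181.28 + $609.76 + $1,203.04 = $5,101.48
Net pay: $16,480.00 − $5,101.48 = $11,378.52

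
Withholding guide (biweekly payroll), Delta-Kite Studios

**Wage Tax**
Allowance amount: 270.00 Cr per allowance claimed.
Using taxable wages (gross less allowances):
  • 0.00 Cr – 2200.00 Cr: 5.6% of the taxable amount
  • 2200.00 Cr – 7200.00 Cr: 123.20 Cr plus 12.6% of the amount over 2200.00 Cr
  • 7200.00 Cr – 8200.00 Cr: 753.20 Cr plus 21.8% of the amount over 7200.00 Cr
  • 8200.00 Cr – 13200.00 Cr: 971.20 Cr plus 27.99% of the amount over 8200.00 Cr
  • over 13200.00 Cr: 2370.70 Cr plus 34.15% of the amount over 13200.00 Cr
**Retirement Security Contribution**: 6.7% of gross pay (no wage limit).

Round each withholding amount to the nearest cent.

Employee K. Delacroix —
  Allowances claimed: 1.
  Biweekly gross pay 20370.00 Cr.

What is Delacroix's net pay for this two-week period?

Wage Tax: taxable = 20370.00 Cr − 1×270.00 Cr = 20100.00 Cr
  2370.70 Cr + 34.15% × (20100.00 Cr − 13200.00 Cr) = 2370.70 Cr + 34.15% × 6900.00 Cr = 4727.05 Cr
Retirement Security Contribution: 6.7% × 20370.00 Cr = 1364.79 Cr
Total withheld: 4727.05 Cr + 1364.79 Cr = 6091.84 Cr
Net pay: 20370.00 Cr − 6091.84 Cr = 14278.16 Cr

14278.16 Cr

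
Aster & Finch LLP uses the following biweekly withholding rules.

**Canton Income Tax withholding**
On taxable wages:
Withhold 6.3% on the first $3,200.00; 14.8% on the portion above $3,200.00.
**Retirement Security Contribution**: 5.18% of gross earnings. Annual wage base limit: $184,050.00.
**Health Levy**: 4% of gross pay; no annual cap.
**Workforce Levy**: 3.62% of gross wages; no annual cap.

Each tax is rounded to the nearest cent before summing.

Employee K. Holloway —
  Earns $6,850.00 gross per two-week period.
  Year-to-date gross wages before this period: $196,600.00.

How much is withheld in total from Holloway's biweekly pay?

$1,263.77

Canton Income Tax: taxable = $6,850.00
  $201.60 + 14.8% × ($6,850.00 − $3,200.00) = $201.60 + 14.8% × $3,650.00 = $741.80
Retirement Security Contribution: YTD $196,600.00 ≥ cap $184,050.00 → $0.00
Health Levy: 4% × $6,850.00 = $274.00
Workforce Levy: 3.62% × $6,850.00 = $247.97
Total: $741.80 + $0.00 + $274.00 + $247.97 = $1,263.77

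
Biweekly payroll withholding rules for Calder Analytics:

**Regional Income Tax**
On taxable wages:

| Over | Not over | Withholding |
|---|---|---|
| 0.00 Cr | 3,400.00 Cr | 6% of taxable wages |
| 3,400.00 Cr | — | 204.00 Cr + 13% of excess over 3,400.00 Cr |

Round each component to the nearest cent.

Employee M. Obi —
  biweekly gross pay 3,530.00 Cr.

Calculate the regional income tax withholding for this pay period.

220.90 Cr

Regional Income Tax: taxable = 3,530.00 Cr
  204.00 Cr + 13% × (3,530.00 Cr − 3,400.00 Cr) = 204.00 Cr + 13% × 130.00 Cr = 220.90 Cr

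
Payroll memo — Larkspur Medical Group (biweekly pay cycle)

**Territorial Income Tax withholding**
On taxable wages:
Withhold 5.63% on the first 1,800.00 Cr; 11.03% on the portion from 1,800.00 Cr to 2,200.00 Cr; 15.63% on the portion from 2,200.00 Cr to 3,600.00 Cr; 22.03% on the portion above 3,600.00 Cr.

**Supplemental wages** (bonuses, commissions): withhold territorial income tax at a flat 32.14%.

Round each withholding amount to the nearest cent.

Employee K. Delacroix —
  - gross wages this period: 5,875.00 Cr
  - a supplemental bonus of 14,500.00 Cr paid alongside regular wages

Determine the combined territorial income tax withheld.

Territorial Income Tax: taxable = 5,875.00 Cr
  364.28 Cr + 22.03% × (5,875.00 Cr − 3,600.00 Cr) = 364.28 Cr + 22.03% × 2,275.00 Cr = 865.46 Cr
Supplemental (32.14% flat on bonus): 32.14% × 14,500.00 Cr = 4,660.30 Cr
Total territorial income tax: 865.46 Cr + 4,660.30 Cr = 5,525.76 Cr

5,525.76 Cr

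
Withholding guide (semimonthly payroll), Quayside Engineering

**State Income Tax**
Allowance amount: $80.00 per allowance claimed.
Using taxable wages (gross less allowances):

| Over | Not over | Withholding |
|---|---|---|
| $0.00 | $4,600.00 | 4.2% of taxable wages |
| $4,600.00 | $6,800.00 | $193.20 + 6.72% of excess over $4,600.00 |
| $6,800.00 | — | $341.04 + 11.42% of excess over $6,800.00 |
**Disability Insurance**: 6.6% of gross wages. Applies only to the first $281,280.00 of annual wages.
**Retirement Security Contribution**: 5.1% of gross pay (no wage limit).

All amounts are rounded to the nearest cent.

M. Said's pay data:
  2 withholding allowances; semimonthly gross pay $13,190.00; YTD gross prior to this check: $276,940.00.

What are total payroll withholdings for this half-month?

$2,011.64

State Income Tax: taxable = $13,190.00 − 2×$80.00 = $13,030.00
  $341.04 + 11.42% × ($13,030.00 − $6,800.00) = $341.04 + 11.42% × $6,230.00 = $1,052.51
Disability Insurance: cap $281,280.00 − YTD $276,940.00 = $4,340.00 subject; 6.6% × $4,340.00 = $286.44
Retirement Security Contribution: 5.1% × $13,190.00 = $672.69
Total: $1,052.51 + $286.44 + $672.69 = $2,011.64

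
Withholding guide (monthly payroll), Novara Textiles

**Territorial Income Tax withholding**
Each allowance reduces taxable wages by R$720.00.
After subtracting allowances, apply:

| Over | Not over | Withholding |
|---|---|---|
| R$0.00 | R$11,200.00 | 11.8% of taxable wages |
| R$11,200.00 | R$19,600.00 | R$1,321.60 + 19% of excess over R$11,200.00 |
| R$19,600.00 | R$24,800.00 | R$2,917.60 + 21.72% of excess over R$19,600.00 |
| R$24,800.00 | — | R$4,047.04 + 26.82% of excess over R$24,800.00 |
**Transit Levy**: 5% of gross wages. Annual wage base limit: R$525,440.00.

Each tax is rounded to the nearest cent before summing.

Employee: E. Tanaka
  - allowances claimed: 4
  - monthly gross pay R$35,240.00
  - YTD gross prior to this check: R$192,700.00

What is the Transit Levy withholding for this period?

R$1,762.00

Transit Levy: 5% × R$35,240.00 = R$1,762.00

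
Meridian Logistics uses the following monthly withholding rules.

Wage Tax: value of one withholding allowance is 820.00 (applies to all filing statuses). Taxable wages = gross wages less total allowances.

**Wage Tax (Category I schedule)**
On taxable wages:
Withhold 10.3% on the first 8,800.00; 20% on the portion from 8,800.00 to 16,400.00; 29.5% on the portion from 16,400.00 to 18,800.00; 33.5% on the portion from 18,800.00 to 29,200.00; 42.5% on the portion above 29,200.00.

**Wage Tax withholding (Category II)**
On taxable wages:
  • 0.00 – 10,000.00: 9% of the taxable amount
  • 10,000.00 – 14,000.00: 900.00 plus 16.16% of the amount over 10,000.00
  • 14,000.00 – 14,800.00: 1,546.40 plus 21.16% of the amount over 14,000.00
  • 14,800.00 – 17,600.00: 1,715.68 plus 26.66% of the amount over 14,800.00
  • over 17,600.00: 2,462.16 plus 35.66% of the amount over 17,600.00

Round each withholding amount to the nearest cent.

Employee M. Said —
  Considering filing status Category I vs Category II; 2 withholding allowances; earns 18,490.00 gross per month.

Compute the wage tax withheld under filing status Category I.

Wage Tax (Category I): taxable = 18,490.00 − 2×820.00 = 16,850.00
  2,426.40 + 29.5% × (16,850.00 − 16,400.00) = 2,426.40 + 29.5% × 450.00 = 2,559.15

2,559.15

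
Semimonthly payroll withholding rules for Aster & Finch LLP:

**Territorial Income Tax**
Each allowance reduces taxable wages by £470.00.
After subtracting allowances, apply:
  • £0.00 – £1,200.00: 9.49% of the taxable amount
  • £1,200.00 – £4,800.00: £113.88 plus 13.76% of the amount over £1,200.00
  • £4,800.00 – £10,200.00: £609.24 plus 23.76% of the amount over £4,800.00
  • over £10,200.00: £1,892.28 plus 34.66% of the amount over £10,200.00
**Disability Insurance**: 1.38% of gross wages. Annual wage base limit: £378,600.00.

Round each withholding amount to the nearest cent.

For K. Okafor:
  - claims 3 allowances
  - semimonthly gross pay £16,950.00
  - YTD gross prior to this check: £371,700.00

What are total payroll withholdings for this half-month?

£3,838.34

Territorial Income Tax: taxable = £16,950.00 − 3×£470.00 = £15,540.00
  £1,892.28 + 34.66% × (£15,540.00 − £10,200.00) = £1,892.28 + 34.66% × £5,340.00 = £3,743.12
Disability Insurance: cap £378,600.00 − YTD £371,700.00 = £6,900.00 subject; 1.38% × £6,900.00 = £95.22
Total: £3,743.12 + £95.22 = £3,838.34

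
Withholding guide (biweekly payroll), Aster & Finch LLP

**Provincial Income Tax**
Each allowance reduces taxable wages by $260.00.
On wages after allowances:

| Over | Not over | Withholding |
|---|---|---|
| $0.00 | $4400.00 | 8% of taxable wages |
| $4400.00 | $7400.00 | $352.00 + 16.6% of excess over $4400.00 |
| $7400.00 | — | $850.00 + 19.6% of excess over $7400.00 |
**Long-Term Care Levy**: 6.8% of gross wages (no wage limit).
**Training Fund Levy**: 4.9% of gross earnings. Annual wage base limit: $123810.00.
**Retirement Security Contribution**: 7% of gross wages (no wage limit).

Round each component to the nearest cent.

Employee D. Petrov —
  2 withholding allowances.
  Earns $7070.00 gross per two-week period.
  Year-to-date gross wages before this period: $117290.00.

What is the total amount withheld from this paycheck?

Provincial Income Tax: taxable = $7070.00 − 2×$260.00 = $6550.00
  $352.00 + 16.6% × ($6550.00 − $4400.00) = $352.00 + 16.6% × $2150.00 = $708.90
Long-Term Care Levy: 6.8% × $7070.00 = $480.76
Training Fund Levy: cap $123810.00 − YTD $117290.00 = $6520.00 subject; 4.9% × $6520.00 = $319.48
Retirement Security Contribution: 7% × $7070.00 = $494.90
Total: $708.90 + $480.76 + $319.48 + $494.90 = $2004.04

$2004.04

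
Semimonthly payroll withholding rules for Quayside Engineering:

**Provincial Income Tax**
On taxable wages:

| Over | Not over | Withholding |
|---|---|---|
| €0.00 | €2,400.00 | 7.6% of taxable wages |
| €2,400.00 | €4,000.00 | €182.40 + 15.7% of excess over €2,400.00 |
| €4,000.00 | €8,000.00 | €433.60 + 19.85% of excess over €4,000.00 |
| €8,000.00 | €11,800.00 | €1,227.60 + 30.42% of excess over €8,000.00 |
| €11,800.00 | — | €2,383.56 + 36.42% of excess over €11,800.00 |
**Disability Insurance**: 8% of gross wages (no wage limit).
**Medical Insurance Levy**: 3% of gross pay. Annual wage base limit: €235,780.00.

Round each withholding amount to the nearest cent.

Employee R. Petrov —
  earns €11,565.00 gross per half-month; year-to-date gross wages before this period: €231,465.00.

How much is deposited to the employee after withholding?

€8,198.28

Provincial Income Tax: taxable = €11,565.00
  €1,227.60 + 30.42% × (€11,565.00 − €8,000.00) = €1,227.60 + 30.42% × €3,565.00 = €2,312.07
Disability Insurance: 8% × €11,565.00 = €925.20
Medical Insurance Levy: cap €235,780.00 − YTD €231,465.00 = €4,315.00 subject; 3% × €4,315.00 = €129.45
Total withheld: €2,312.07 + €925.20 + €129.45 = €3,366.72
Net pay: €11,565.00 − €3,366.72 = €8,198.28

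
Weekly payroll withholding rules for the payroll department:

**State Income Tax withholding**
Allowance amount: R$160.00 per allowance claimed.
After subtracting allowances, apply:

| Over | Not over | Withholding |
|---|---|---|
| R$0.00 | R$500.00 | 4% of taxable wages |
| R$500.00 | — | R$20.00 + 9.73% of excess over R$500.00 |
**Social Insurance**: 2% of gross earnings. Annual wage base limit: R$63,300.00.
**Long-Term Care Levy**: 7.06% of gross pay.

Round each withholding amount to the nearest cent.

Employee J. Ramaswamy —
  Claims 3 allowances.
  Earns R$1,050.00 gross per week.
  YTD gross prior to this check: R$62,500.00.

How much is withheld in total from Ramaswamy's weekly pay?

State Income Tax: taxable = R$1,050.00 − 3×R$160.00 = R$570.00
  R$20.00 + 9.73% × (R$570.00 − R$500.00) = R$20.00 + 9.73% × R$70.00 = R$26.81
Social Insurance: cap R$63,300.00 − YTD R$62,500.00 = R$800.00 subject; 2% × R$800.00 = R$16.00
Long-Term Care Levy: 7.06% × R$1,050.00 = R$74.13
Total: R$26.81 + R$16.00 + R$74.13 = R$116.94

R$116.94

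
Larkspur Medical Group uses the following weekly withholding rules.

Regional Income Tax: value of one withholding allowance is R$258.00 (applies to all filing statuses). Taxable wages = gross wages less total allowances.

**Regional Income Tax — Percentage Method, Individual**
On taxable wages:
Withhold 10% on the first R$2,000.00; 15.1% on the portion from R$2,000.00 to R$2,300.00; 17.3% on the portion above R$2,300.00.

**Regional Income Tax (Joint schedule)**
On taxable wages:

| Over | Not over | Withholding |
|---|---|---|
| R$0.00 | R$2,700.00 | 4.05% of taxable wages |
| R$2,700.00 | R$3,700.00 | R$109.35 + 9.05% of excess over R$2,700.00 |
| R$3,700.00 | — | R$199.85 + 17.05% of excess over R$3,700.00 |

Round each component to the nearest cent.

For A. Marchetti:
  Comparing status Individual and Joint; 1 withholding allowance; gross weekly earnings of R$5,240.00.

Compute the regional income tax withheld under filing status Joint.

Regional Income Tax (Joint): taxable = R$5,240.00 − 1×R$258.00 = R$4,982.00
  R$199.85 + 17.05% × (R$4,982.00 − R$3,700.00) = R$199.85 + 17.05% × R$1,282.00 = R$418.43

R$418.43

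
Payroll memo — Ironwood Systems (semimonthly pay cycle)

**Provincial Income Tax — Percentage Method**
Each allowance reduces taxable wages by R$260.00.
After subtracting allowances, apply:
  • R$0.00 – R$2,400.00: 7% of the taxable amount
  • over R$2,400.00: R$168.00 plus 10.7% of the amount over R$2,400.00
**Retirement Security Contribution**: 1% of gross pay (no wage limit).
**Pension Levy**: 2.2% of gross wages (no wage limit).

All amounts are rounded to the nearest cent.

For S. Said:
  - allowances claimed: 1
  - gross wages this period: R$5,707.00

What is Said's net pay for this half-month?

Provincial Income Tax: taxable = R$5,707.00 − 1×R$260.00 = R$5,447.00
  R$168.00 + 10.7% × (R$5,447.00 − R$2,400.00) = R$168.00 + 10.7% × R$3,047.00 = R$494.03
Retirement Security Contribution: 1% × R$5,707.00 = R$57.07
Pension Levy: 2.2% × R$5,707.00 = R$125.55
Total withheld: R$494.03 + R$57.07 + R$125.55 = R$676.65
Net pay: R$5,707.00 − R$676.65 = R$5,030.35

R$5,030.35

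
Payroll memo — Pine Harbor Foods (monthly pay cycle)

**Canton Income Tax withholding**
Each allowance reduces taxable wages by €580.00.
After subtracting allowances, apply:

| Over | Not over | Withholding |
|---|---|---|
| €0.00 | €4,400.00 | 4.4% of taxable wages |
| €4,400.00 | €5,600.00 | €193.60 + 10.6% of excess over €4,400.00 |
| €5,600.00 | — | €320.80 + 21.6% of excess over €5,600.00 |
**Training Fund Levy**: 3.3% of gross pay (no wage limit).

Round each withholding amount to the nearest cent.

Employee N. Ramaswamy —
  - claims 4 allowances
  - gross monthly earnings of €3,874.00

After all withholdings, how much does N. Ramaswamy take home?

Canton Income Tax: taxable = €3,874.00 − 4×€580.00 = €1,554.00
  4.4% × €1,554.00 = €68.38
Training Fund Levy: 3.3% × €3,874.00 = €127.84
Total withheld: €68.38 + €127.84 = €196.22
Net pay: €3,874.00 − €196.22 = €3,677.78

€3,677.78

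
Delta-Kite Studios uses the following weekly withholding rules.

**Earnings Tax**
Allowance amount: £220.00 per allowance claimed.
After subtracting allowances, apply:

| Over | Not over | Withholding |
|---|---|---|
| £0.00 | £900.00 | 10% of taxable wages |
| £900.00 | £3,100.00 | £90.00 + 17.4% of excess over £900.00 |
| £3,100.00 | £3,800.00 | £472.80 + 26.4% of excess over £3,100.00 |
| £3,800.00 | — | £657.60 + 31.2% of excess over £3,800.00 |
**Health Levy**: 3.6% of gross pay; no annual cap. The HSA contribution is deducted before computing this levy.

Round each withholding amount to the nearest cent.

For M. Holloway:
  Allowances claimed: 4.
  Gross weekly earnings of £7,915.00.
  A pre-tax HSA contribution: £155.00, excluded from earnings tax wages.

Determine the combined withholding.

Earnings Tax: taxable = £7,915.00 − £155.00 − 4×£220.00 = £6,880.00
  £657.60 + 31.2% × (£6,880.00 − £3,800.00) = £657.60 + 31.2% × £3,080.00 = £1,618.56
Health Levy: 3.6% × £7,760.00 = £279.36
Total: £1,618.56 + £279.36 = £1,897.92

£1,897.92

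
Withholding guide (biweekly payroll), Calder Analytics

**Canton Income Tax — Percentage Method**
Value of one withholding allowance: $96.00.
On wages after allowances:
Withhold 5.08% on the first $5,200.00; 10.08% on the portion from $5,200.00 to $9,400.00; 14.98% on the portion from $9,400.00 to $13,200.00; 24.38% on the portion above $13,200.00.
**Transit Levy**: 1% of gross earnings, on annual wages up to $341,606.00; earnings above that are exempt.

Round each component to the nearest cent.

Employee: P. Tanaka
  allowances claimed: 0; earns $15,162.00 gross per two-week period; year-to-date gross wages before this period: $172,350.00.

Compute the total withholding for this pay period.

$1,886.72

Canton Income Tax: taxable = $15,162.00
  $1,256.76 + 24.38% × ($15,162.00 − $13,200.00) = $1,256.76 + 24.38% × $1,962.00 = $1,735.10
Transit Levy: 1% × $15,162.00 = $151.62
Total: $1,735.10 + $151.62 = $1,886.72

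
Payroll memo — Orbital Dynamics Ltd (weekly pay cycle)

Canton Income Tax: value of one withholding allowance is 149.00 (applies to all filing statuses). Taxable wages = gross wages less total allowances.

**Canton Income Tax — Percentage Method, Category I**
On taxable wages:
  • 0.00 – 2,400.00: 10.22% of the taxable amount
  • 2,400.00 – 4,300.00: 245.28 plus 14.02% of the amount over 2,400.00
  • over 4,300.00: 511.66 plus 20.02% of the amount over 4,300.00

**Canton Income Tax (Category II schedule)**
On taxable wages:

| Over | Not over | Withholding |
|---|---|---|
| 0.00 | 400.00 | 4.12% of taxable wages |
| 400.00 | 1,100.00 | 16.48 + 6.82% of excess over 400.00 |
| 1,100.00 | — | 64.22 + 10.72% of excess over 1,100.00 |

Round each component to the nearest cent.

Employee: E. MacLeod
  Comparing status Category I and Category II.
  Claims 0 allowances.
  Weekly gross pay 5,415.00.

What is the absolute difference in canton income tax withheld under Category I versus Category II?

208.09

Canton Income Tax (Category I): taxable = 5,415.00
  511.66 + 20.02% × (5,415.00 − 4,300.00) = 511.66 + 20.02% × 1,115.00 = 734.88
Canton Income Tax (Category II): taxable = 5,415.00
  64.22 + 10.72% × (5,415.00 − 1,100.00) = 64.22 + 10.72% × 4,315.00 = 526.79
Difference: |734.88 − 526.79| = 208.09 (higher under Category I)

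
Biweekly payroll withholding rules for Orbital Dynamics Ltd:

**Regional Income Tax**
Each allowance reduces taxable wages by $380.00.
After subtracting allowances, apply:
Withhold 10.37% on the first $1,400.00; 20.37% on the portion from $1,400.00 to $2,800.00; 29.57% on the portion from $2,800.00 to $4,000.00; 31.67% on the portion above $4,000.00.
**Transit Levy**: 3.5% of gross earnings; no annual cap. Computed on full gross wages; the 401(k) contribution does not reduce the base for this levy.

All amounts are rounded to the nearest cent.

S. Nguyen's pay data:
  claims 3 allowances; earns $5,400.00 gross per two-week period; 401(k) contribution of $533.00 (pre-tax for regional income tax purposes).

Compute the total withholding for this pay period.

Regional Income Tax: taxable = $5,400.00 − $533.00 − 3×$380.00 = $3,727.00
  $430.36 + 29.57% × ($3,727.00 − $2,800.00) = $430.36 + 29.57% × $927.00 = $704.47
Transit Levy: 3.5% × $5,400.00 = $189.00
Total: $704.47 + $189.00 = $893.47

$893.47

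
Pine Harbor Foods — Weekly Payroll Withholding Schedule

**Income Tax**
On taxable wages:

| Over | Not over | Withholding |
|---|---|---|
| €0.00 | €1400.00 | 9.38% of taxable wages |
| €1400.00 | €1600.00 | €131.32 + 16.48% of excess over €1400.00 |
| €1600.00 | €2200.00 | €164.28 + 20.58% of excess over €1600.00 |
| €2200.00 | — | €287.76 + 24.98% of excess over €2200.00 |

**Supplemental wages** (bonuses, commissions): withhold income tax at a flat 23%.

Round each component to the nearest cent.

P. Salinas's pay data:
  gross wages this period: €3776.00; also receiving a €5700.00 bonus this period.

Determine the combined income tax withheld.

Income Tax: taxable = €3776.00
  €287.76 + 24.98% × (€3776.00 − €2200.00) = €287.76 + 24.98% × €1576.00 = €681.44
Supplemental (23% flat on bonus): 23% × €5700.00 = €1311.00
Total income tax: €681.44 + €1311.00 = €1992.44

€1992.44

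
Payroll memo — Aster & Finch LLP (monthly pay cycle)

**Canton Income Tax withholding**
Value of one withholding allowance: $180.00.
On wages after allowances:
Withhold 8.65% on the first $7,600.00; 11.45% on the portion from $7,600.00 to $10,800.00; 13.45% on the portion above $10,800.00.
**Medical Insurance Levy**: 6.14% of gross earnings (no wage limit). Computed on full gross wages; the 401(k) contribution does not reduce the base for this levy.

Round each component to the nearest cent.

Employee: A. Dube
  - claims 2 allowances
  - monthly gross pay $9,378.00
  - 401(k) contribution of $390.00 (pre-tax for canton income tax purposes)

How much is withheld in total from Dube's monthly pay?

Canton Income Tax: taxable = $9,378.00 − $390.00 − 2×$180.00 = $8,628.00
  $657.40 + 11.45% × ($8,628.00 − $7,600.00) = $657.40 + 11.45% × $1,028.00 = $775.11
Medical Insurance Levy: 6.14% × $9,378.00 = $575.81
Total: $775.11 + $575.81 = $1,350.92

$1,350.92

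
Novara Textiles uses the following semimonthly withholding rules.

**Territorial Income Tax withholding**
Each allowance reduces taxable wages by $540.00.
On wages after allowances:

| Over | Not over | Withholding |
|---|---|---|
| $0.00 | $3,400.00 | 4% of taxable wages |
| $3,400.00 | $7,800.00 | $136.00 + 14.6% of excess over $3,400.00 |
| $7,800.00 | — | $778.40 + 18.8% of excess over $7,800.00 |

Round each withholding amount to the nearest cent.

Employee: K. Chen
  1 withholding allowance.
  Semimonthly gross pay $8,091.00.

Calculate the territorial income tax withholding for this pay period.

$742.05

Territorial Income Tax: taxable = $8,091.00 − 1×$540.00 = $7,551.00
  $136.00 + 14.6% × ($7,551.00 − $3,400.00) = $136.00 + 14.6% × $4,151.00 = $742.05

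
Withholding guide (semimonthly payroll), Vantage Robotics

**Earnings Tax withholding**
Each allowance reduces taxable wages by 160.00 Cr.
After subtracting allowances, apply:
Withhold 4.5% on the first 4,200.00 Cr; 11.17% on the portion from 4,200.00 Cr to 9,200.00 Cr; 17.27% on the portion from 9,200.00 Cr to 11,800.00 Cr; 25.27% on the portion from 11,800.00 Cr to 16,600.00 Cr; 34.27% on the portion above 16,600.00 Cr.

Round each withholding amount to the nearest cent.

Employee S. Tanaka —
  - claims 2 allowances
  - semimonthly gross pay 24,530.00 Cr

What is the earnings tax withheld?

Earnings Tax: taxable = 24,530.00 Cr − 2×160.00 Cr = 24,210.00 Cr
  2,409.48 Cr + 34.27% × (24,210.00 Cr − 16,600.00 Cr) = 2,409.48 Cr + 34.27% × 7,610.00 Cr = 5,017.43 Cr

5,017.43 Cr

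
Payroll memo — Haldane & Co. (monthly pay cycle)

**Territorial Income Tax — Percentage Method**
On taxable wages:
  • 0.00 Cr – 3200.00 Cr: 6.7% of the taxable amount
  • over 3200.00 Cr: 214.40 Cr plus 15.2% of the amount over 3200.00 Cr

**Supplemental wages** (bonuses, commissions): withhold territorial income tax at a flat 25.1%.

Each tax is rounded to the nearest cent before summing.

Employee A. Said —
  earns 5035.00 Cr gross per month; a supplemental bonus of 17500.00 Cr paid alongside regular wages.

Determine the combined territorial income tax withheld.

Territorial Income Tax: taxable = 5035.00 Cr
  214.40 Cr + 15.2% × (5035.00 Cr − 3200.00 Cr) = 214.40 Cr + 15.2% × 1835.00 Cr = 493.32 Cr
Supplemental (25.1% flat on bonus): 25.1% × 17500.00 Cr = 4392.50 Cr
Total territorial income tax: 493.32 Cr + 4392.50 Cr = 4885.82 Cr

4885.82 Cr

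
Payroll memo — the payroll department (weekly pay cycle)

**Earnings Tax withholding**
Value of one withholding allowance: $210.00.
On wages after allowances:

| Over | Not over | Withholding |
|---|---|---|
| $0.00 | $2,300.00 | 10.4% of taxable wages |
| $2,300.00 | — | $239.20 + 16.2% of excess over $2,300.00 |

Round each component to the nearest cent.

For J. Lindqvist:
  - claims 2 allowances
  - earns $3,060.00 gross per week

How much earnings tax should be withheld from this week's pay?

$294.28

Earnings Tax: taxable = $3,060.00 − 2×$210.00 = $2,640.00
  $239.20 + 16.2% × ($2,640.00 − $2,300.00) = $239.20 + 16.2% × $340.00 = $294.28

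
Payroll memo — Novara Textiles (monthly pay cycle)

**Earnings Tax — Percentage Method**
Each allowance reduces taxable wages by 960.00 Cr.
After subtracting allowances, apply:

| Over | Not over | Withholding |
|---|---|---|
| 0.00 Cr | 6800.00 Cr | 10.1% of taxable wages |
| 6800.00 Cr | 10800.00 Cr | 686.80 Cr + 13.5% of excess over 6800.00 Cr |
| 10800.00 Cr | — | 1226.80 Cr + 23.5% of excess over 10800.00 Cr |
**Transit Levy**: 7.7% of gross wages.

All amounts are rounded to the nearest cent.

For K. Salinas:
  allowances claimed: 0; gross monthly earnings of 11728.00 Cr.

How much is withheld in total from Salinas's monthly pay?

Earnings Tax: taxable = 11728.00 Cr
  1226.80 Cr + 23.5% × (11728.00 Cr − 10800.00 Cr) = 1226.80 Cr + 23.5% × 928.00 Cr = 1444.88 Cr
Transit Levy: 7.7% × 11728.00 Cr = 903.06 Cr
Total: 1444.88 Cr + 903.06 Cr = 2347.94 Cr

2347.94 Cr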